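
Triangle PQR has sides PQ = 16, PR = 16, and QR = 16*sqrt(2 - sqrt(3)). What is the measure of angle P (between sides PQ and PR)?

cos(P) = (16² + 16² - (16*sqrt(2 - sqrt(3)))²) / (2 × 16 × 16) = sqrt(3)/2, so P = arccos(sqrt(3)/2) = 30°.

30°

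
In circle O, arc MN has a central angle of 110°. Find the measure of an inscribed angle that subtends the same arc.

By the inscribed angle theorem, the inscribed angle is half the central angle.
Inscribed angle = 110° / 2 = 55°

55°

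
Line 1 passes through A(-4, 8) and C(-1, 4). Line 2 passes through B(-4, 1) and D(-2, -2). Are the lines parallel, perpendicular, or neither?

Slope of line 1: m1 = (4 - 8)/(-1 - -4) = -4/3 = -4/3
Slope of line 2: m2 = (-2 - 1)/(-2 - -4) = -3/2 = -3/2
m1 != m2 and m1*m2 = 2 != -1. Neither.

Neither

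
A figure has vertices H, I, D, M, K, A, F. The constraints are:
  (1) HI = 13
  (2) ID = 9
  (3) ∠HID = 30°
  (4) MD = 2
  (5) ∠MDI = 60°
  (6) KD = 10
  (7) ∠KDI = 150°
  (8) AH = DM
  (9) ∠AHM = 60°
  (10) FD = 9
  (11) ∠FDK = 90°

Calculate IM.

Step 1: By the law of cosines on triangle IDM: IM² = 9² + 2² − 2·9·2·cos(60°) = 67, so IM = √67.

Therefore, the length of IM = √67.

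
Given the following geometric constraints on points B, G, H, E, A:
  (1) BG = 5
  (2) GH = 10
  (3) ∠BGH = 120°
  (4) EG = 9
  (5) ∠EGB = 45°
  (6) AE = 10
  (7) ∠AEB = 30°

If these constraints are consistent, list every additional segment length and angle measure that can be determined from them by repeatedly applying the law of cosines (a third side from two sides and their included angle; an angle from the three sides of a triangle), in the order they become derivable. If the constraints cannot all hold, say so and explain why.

The constraints are consistent. Derivable facts, in order:
After 1 step:
- BE ≈ 6.51
- BH = 5·√7
After 2 steps:
- BA ≈ 5.44
- ∠BEG = 32.9°
- ∠BHG = 19.11°
- ∠EBG = 102.1°
- ∠GBH = 40.89°
After 3 steps:
- ∠ABE = 113.28°
- ∠BAE = 36.72°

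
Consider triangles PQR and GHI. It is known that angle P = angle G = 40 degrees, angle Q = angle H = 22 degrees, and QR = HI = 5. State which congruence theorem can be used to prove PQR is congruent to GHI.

Consider the given information: angle P = angle G = 40 degrees, angle Q = angle H = 22 degrees, and QR = HI = 5
This is not SSS or SAS: SSS requires all three pairs of sides, but we don't have that. SAS requires two sides and the included angle between them.
The correct criterion is AAS. Two pairs of corresponding angles and a non-included side are equal (Angle-Angle-Side).

AAS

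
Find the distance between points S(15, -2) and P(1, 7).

d = sqrt((-14)^2 + (9)^2) = sqrt(277)

sqrt(277)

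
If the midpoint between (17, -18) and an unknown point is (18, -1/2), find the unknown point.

Using the midpoint formula: M = ((x1 + x2)/2, (y1 + y2)/2)
We know M = (18, -1/2) and D = (17, -18)
For x: 18 = (17 + x2)/2, so x2 = 2*18 - 17 = 19
For y: -1/2 = (-18 + y2)/2, so y2 = 2*-1/2 - -18 = 17
C = (19, 17)

(19, 17)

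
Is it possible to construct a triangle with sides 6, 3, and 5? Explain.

Sort the sides: 3, 5, 6.
It suffices to check that the sum of the two smallest exceeds the largest:
3 + 5 = 8 > 6. ✓
Yes, a valid triangle can be formed.

Yes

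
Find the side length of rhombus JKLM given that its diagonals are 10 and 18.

In a rhombus, the diagonals bisect each other perpendicularly, creating four congruent right triangles.
Each triangle has legs 5 (half of 10) and 9 (half of 18).
The hypotenuse of each right triangle is a side of the rhombus:
side = sqrt(5^2 + 9^2) = sqrt(106)

sqrt(106)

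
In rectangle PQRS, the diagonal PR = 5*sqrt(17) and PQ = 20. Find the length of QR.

b = sqrt(d^2 - a^2) = sqrt(425 - 400) = sqrt(25) = 5

5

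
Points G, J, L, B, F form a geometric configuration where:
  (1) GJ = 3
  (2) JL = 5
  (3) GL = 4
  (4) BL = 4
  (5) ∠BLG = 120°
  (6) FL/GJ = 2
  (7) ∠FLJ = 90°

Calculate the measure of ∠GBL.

Step 1: By the law of cosines on triangle BLG: BG² = 4² + 4² − 2·4·4·cos(120°) = 48, so BG = 4·√3.
Step 2: By the inverse law of cosines on triangle GBL: cos(∠GBL) = ((4·√3)² + 4² − 4²) / (2·4·√3·4) = 48/55.43 = 0.866, so ∠GBL = 30°.

Therefore, the measure of angle ∠GBL = 30°.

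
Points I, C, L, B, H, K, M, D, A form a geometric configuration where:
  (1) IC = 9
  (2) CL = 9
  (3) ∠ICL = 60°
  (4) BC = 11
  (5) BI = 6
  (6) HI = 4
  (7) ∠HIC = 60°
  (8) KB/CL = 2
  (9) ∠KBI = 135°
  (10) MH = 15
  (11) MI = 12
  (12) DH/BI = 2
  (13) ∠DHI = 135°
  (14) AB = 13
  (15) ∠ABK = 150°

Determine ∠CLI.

Step 1: By the law of cosines on triangle LCI: LI² = 9² + 9² − 2·9·9·cos(60°) = 81, so LI = 9.
Step 2: By the inverse law of cosines on triangle CLI: cos(∠CLI) = (9² + 9² − 9²) / (2·9·9) = 81/162 = 0.5, so ∠CLI = 60°.

Therefore, the measure of angle ∠CLI = 60°.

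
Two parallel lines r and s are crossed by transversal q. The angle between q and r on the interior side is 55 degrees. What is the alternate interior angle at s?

Alternate interior angles formed by parallel lines and a transversal are equal.
The given angle is 55 degrees.
The alternate interior angle = 55 degrees.

55 degrees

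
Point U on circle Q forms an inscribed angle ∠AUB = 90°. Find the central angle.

The inscribed angle theorem states that a central angle is always twice any inscribed angle that subtends the same arc.
Since the inscribed angle is 90°, the central angle = 2 × 90° = 180°.

180°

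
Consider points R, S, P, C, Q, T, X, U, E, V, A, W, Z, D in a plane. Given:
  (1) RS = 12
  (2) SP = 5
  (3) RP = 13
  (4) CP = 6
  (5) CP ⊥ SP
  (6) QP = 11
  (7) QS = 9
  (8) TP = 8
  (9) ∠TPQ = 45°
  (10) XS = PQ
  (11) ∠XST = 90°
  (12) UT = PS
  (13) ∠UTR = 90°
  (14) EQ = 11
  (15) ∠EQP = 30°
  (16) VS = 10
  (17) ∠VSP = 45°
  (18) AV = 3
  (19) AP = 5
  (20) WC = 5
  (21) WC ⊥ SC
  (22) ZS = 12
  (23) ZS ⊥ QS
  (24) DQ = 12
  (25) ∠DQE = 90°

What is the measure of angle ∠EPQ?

Step 1: By the law of cosines on triangle PQE: PE² = 11² + 11² − 2·11·11·cos(30°) = 32.42, so PE ≈ 5.69.
Step 2: By the inverse law of cosines on triangle EPQ: cos(∠EPQ) = (5.69² + 11² − 11²) / (2·5.69·11) = 32.42/125.27 = 0.2588, so ∠EPQ = 75°.

Therefore, the measure of angle ∠EPQ = 75°.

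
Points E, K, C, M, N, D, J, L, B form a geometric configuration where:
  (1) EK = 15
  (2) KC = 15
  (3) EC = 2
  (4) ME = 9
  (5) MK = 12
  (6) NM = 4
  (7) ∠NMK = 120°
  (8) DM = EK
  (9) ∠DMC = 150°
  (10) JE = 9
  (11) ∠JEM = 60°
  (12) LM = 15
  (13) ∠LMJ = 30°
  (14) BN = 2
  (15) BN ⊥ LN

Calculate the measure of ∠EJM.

Step 1: By the law of cosines on triangle JEM: JM² = 9² + 9² − 2·9·9·cos(60°) = 81, so JM = 9.
Step 2: By the inverse law of cosines on triangle EJM: cos(∠EJM) = (9² + 9² − 9²) / (2·9·9) = 81/162 = 0.5, so ∠EJM = 60°.

Therefore, the measure of angle ∠EJM = 60°.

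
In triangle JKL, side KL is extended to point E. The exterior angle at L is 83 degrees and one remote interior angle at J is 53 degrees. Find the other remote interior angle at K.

angle K = 83 - 53 = 30 degrees (exterior angle theorem).

30 degrees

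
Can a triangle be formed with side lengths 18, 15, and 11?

Yes.
The triangle inequality requires that the sum of any two sides exceeds the third.
Here 11 + 15 = 26 > 18, so the condition is met.

Yes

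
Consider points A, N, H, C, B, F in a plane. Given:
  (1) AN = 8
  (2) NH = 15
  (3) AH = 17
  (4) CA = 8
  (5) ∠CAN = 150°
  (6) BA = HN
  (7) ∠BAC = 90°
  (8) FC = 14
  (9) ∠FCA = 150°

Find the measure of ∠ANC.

Step 1: By the law of cosines on triangle NAC: NC² = 8² + 8² − 2·8·8·cos(150°) = 238.85, so NC ≈ 15.45.
Step 2: By the inverse law of cosines on triangle ANC: cos(∠ANC) = (8² + 15.45² − 8²) / (2·8·15.45) = 238.85/247.28 = 0.9659, so ∠ANC = 15°.

Therefore, the measure of angle ∠ANC = 15°.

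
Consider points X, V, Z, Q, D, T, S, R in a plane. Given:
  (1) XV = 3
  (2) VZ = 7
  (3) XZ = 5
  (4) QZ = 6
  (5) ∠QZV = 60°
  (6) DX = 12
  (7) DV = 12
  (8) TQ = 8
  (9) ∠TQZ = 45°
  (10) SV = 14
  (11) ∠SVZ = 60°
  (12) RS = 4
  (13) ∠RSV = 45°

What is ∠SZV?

Step 1: By the law of cosines on triangle ZVS: ZS² = 7² + 14² − 2·7·14·cos(60°) = 147, so ZS = 7·√3.
Step 2: By the inverse law of cosines on triangle SZV: cos(∠SZV) = ((7·√3)² + 7² − 14²) / (2·7·√3·7) = 0/169.74 = 0, so ∠SZV = 90°.

Therefore, the measure of angle ∠SZV = 90°.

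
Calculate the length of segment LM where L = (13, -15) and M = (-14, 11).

d = sqrt((-27)^2 + (26)^2) = sqrt(1405)

sqrt(1405)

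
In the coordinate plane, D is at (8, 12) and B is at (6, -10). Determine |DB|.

d = sqrt((-2)^2 + (-22)^2) = sqrt(488) = 2*sqrt(122)

2*sqrt(122)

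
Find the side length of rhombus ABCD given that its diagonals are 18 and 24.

The diagonals of a rhombus bisect each other at right angles.
Half-diagonals: 18/2 = 9 and 24/2 = 12
side = sqrt(9^2 + 12^2)
side = sqrt(81 + 144)
side = sqrt(225) = 15

15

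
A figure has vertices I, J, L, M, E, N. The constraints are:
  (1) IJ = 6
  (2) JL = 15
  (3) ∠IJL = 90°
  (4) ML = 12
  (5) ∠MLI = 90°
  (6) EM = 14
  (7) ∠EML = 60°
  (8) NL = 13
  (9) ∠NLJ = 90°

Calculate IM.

Step 1: By the law of cosines on triangle LJI: LI² = 15² + 6² − 2·15·6·cos(90°) = 261, so LI = 3·√29.
Step 2: By the law of cosines on triangle ILM: IM² = (3·√29)² + 12² − 2·3·√29·12·cos(90°) = 405, so IM = 9·√5.

Therefore, the length of IM = 9·√5.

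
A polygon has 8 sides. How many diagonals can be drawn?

Total line segments between 8 vertices = C(8,2) = 28.
Subtract the 8 sides: 28 - 8 = 20 diagonals.

20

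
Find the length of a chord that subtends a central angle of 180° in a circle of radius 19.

Chord length = 2r sin(θ/2)
= 2 × 19 × sin(180°/2)
= 2 × 19 × sin(90°)
= 38

38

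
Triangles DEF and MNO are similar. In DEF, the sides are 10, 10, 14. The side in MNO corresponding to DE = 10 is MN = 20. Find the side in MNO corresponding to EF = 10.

Since the triangles are similar, the ratio of corresponding sides is constant.
Scale factor k = MN / DE = 20 / 10 = 2
NO = k * EF = 2 * 10 = 20

20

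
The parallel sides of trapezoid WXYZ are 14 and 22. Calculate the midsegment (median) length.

midsegment = (14 + 22) / 2 = 36 / 2 = 18

18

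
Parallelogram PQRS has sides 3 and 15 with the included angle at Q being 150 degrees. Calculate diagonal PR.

Using the law of cosines:
d^2 = 3^2 + 15^2 - 2(3)(15)cos(150 degrees)
d^2 = 9 + 225 - 90*-sqrt(3)/2
d^2 = 45*sqrt(3) + 234
d = 3*sqrt(5*sqrt(3) + 26)

3*sqrt(5*sqrt(3) + 26)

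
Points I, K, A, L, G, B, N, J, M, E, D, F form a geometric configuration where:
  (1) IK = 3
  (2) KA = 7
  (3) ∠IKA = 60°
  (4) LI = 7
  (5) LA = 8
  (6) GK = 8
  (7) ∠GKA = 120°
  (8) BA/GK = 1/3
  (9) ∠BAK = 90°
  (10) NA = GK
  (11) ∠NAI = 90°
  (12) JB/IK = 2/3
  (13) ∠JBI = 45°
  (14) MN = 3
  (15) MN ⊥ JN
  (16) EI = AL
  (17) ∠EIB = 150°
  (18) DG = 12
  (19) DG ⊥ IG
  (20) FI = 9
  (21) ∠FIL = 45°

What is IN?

From the given relations: NA = GK = 8.
Step 1: By the law of cosines on triangle IKA: IA² = 3² + 7² − 2·3·7·cos(60°) = 37, so IA = √37.
Step 2: By the law of cosines on triangle IAN: IN² = √37² + 8² − 2·√37·8·cos(90°) = 101, so IN = √101.

Therefore, the length of IN = √101.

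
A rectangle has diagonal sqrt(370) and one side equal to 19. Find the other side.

Using the Pythagorean theorem: d^2 = a^2 + b^2
b^2 = d^2 - a^2
b^2 = 370 - 361
b^2 = 9
b = sqrt(9) = 3

3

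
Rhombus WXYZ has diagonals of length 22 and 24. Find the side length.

In a rhombus, the diagonals bisect each other perpendicularly, creating four congruent right triangles.
Each triangle has legs 11 (half of 22) and 12 (half of 24).
The hypotenuse of each right triangle is a side of the rhombus:
side = sqrt(11^2 + 12^2) = sqrt(265)

sqrt(265)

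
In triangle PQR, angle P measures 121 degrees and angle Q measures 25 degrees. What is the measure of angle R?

Let angle R = x. Then 121 + 25 + x = 180.
x = 180 - 146 = 34 degrees.

34 degrees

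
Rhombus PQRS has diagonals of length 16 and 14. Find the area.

Area of a rhombus = (d1 * d2) / 2
Area = (16 * 14) / 2
Area = 224 / 2
Area = 112

112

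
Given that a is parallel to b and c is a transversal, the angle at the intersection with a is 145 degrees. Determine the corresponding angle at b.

Corresponding angles formed by parallel lines and a transversal are equal.
The given angle is 145 degrees.
The corresponding angle = 145 degrees.

145 degrees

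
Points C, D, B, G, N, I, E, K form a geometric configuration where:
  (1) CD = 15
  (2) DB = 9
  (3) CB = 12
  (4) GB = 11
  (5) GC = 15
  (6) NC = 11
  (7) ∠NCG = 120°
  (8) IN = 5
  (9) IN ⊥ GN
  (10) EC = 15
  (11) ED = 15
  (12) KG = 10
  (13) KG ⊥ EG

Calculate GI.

Step 1: By the law of cosines on triangle GCN: GN² = 15² + 11² − 2·15·11·cos(120°) = 511, so GN ≈ 22.61.
Step 2: By the law of cosines on triangle GNI: GI² = 22.61² + 5² − 2·22.61·5·cos(90°) = 536, so GI = 2·√134.

Therefore, the length of GI = 2·√134.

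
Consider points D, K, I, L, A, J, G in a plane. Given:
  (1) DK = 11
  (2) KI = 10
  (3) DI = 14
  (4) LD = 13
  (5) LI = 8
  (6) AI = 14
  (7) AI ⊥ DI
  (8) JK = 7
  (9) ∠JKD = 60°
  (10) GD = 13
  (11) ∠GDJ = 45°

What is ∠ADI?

Step 1: By the law of cosines on triangle DIA: DA² = 14² + 14² − 2·14·14·cos(90°) = 392, so DA = 14·√2.
Step 2: By the inverse law of cosines on triangle ADI: cos(∠ADI) = ((14·√2)² + 14² − 14²) / (2·14·√2·14) = 392/554.37 = 0.7071, so ∠ADI = 45°.

Therefore, the measure of angle ∠ADI = 45°.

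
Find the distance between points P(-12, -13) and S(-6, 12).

The horizontal distance is |-6 - -12| = 6 and the vertical distance is |12 - -13| = 25.
By the Pythagorean theorem, d = sqrt(6^2 + 25^2) = sqrt(661).

sqrt(661)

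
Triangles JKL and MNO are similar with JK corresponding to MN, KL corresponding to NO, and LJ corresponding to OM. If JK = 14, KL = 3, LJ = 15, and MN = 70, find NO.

Since the triangles are similar, the ratio of corresponding sides is constant.
Scale factor k = MN / JK = 70 / 14 = 5
NO = k * KL = 5 * 3 = 15

15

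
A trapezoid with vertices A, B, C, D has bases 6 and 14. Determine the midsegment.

The midsegment (median) of a trapezoid connects the midpoints of the non-parallel sides.
Its length is the average of the two bases: (6 + 14) / 2 = 10.

10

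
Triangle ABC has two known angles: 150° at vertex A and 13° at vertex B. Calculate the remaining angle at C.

By the triangle angle sum property, the three interior angles of any triangle add up to 180°.
We know angle A = 150° and angle B = 13°, so their sum is 163°.
Therefore angle C = 180° - 163° = 17°.

17 degrees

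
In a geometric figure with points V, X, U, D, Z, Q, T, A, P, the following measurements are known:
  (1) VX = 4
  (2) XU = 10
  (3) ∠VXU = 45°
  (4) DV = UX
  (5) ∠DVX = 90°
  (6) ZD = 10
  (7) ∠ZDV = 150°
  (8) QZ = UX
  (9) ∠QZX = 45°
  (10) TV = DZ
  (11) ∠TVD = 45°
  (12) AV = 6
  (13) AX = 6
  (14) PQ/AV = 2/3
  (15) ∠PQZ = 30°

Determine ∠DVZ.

From the given relations: DV = UX = 10.
Step 1: By the law of cosines on triangle VDZ: VZ² = 10² + 10² − 2·10·10·cos(150°) = 373.21, so VZ ≈ 19.32.
Step 2: By the inverse law of cosines on triangle DVZ: cos(∠DVZ) = (10² + 19.32² − 10²) / (2·10·19.32) = 373.21/386.37 = 0.9659, so ∠DVZ = 15°.

Therefore, the measure of angle ∠DVZ = 15°.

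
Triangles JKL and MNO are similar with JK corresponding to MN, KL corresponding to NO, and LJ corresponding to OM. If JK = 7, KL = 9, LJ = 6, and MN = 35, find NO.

Since the triangles are similar, the ratio of corresponding sides is constant.
Scale factor k = MN / JK = 35 / 7 = 5
NO = k * KL = 5 * 9 = 45

45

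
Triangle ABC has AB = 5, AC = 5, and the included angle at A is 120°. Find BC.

When two sides and the included angle are known, the law of cosines gives the third side.
c^2 = a^2 + b^2 - 2ab cos(C) generalizes the Pythagorean theorem to non-right triangles.
Here: BC^2 = 25 + 25 - 50*(-1/2) = 75
BC = 5*sqrt(3)

5*sqrt(3)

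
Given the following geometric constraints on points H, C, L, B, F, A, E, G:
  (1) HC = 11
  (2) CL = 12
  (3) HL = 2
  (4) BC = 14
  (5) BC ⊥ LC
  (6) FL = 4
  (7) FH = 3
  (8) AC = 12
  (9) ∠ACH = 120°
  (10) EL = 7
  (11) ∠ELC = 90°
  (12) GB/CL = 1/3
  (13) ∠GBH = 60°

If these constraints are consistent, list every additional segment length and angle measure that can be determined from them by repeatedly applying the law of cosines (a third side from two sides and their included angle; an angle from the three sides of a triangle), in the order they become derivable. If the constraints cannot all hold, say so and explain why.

The constraints are consistent. Derivable facts, in order:
After 1 step:
- CE = √193
- HA ≈ 19.92
- LB = 2·√85
- ∠CHL = 115.58°
- ∠CLH = 55.77°
- ∠FHL = 104.48°
- ∠FLH = 46.57°
- ∠HCL = 8.65°
- ∠HFL = 28.96°
After 2 steps:
- ∠AHC = 31.44°
- ∠BLC = 49.4°
- ∠CAH = 28.56°
- ∠CBL = 40.6°
- ∠CEL = 59.74°
- ∠ECL = 30.26°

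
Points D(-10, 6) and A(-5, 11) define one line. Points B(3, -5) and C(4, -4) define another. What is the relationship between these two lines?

Slope of line 1: m1 = (11 - 6)/(-5 - -10) = 5/5 = 1
Slope of line 2: m2 = (-4 - -5)/(4 - 3) = 1/1 = 1
Since m1 = m2 = 1, the lines are parallel.

Parallel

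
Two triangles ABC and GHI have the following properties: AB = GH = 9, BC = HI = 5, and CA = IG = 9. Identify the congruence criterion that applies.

The given information provides:
AB = GH = 9, BC = HI = 5, and CA = IG = 9
This matches the SSS congruence theorem.
All three pairs of corresponding sides are equal (Side-Side-Side).

SSS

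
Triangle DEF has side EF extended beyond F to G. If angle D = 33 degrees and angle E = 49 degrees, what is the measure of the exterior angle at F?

By the exterior angle theorem, an exterior angle of a triangle equals the sum of the two remote interior angles.
Exterior angle = angle D + angle E
Exterior angle = 33 + 49 = 82 degrees

82 degrees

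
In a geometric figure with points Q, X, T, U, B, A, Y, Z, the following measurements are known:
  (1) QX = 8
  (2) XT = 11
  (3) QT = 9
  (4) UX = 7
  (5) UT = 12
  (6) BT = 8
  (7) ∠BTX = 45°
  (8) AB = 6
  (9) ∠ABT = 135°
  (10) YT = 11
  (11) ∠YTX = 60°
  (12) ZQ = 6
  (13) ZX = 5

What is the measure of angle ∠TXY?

Step 1: By the law of cosines on triangle XTY: XY² = 11² + 11² − 2·11·11·cos(60°) = 121, so XY = 11.
Step 2: By the inverse law of cosines on triangle TXY: cos(∠TXY) = (11² + 11² − 11²) / (2·11·11) = 121/242 = 0.5, so ∠TXY = 60°.

Therefore, the measure of angle ∠TXY = 60°.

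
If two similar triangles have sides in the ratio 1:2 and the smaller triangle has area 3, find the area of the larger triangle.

The ratio of areas of similar triangles = (side ratio)^2.
Side ratio = 1:2, so area ratio = 1:4.
Area of the larger triangle / Area of the smaller triangle = 4/1
Area of the larger triangle = 3 * 4/1 = 12

12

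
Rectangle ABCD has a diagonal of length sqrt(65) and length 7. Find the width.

b = sqrt(d^2 - a^2) = sqrt(65 - 49) = sqrt(16) = 4

4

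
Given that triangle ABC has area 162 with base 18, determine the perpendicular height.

Rearranging the area formula Area = (1/2) * base * height:
height = 2 * Area / base = 2 * 162 / 18 = 18.

18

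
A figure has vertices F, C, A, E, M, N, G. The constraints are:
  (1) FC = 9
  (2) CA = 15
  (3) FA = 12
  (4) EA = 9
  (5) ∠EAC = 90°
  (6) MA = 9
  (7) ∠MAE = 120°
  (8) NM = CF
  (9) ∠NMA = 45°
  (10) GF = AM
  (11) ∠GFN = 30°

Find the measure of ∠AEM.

Step 1: By the law of cosines on triangle EAM: EM² = 9² + 9² − 2·9·9·cos(120°) = 243, so EM = 9·√3.
Step 2: By the inverse law of cosines on triangle AEM: cos(∠AEM) = (9² + (9·√3)² − 9²) / (2·9·9·√3) = 243/280.59 = 0.866, so ∠AEM = 30°.

Therefore, the measure of angle ∠AEM = 30°.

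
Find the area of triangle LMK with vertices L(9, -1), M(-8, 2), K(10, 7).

Using the Shoelace formula for a triangle:
Area = (1/2)|x0(y1 - y2) + x1(y2 - y0) + x2(y0 - y1)|
Area = (1/2)|9(2 - 7) + -8(7 - -1) + 10(-1 - 2)|
Area = (1/2)|-45 + -64 + -30|
Area = (1/2)|-139|
Area = (1/2)(139)
Area = 139/2

139/2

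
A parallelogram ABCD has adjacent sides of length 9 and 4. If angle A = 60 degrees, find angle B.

Opposite sides of a parallelogram are parallel, so consecutive angles form co-interior angles on a transversal.
Co-interior angles sum to 180°, giving angle B = 180 - 60 = 120 degrees.

120 degrees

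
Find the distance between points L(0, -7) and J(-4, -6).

The horizontal distance is |-4 - 0| = 4 and the vertical distance is |-6 - -7| = 1.
By the Pythagorean theorem, d = sqrt(4^2 + 1^2) = sqrt(17).

sqrt(17)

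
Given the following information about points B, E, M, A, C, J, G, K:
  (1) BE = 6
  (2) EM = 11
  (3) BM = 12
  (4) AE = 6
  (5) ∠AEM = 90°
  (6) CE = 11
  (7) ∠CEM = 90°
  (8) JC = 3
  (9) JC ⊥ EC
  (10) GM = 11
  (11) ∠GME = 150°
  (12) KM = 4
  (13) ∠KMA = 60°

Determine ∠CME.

Step 1: By the law of cosines on triangle MEC: MC² = 11² + 11² − 2·11·11·cos(90°) = 242, so MC = 11·√2.
Step 2: By the inverse law of cosines on triangle CME: cos(∠CME) = ((11·√2)² + 11² − 11²) / (2·11·√2·11) = 242/342.24 = 0.7071, so ∠CME = 45°.

Therefore, the measure of angle ∠CME = 45°.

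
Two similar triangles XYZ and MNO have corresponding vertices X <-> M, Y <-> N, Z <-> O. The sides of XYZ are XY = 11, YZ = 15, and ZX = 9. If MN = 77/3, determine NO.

Since the triangles are similar, the ratio of corresponding sides is constant.
Scale factor k = MN / XY = 77/3 / 11 = 7/3
NO = k * YZ = 7/3 * 15 = 35

35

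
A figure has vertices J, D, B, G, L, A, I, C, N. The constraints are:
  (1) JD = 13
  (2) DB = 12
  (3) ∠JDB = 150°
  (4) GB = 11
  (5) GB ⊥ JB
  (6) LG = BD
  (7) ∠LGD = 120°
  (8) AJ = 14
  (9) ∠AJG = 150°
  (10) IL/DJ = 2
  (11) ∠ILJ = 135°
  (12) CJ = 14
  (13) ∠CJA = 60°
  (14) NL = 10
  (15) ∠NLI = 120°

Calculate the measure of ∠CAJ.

Step 1: By the law of cosines on triangle AJC: AC² = 14² + 14² − 2·14·14·cos(60°) = 196, so AC = 14.
Step 2: By the inverse law of cosines on triangle CAJ: cos(∠CAJ) = (14² + 14² − 14²) / (2·14·14) = 196/392 = 0.5, so ∠CAJ = 60°.

Therefore, the measure of angle ∠CAJ = 60°.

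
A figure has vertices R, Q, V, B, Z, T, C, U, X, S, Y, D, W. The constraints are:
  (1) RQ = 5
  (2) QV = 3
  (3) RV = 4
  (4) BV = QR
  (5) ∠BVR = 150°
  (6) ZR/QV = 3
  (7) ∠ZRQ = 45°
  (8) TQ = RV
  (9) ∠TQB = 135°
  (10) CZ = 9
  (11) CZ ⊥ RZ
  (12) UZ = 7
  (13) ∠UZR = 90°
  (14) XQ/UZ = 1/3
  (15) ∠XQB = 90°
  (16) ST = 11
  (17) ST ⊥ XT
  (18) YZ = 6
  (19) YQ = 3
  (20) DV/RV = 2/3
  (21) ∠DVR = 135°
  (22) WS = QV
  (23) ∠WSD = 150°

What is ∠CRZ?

From the given relations: ZR = 3·QV = 3·3 = 9.
Step 1: By the law of cosines on triangle RZC: RC² = 9² + 9² − 2·9·9·cos(90°) = 162, so RC = 9·√2.
Step 2: By the inverse law of cosines on triangle CRZ: cos(∠CRZ) = ((9·√2)² + 9² − 9²) / (2·9·√2·9) = 162/229.1 = 0.7071, so ∠CRZ = 45°.

Therefore, the measure of angle ∠CRZ = 45°.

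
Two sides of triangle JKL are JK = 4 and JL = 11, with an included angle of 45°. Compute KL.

When two sides and the included angle are known, the law of cosines gives the third side.
c^2 = a^2 + b^2 - 2ab cos(C) generalizes the Pythagorean theorem to non-right triangles.
Here: KL^2 = 16 + 121 - 88*(sqrt(2)/2) = 137 - 44*sqrt(2)
KL = sqrt(137 - 44*sqrt(2))

sqrt(137 - 44*sqrt(2))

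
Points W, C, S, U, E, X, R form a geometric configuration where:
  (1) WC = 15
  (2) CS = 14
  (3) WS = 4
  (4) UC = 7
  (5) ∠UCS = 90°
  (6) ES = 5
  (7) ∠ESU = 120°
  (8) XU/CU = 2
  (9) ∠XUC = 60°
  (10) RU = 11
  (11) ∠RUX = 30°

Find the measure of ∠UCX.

From the given relations: XU = 2·CU = 2·7 = 14.
Step 1: By the law of cosines on triangle CUX: CX² = 7² + 14² − 2·7·14·cos(60°) = 147, so CX = 7·√3.
Step 2: By the inverse law of cosines on triangle UCX: cos(∠UCX) = (7² + (7·√3)² − 14²) / (2·7·7·√3) = 0/169.74 = 0, so ∠UCX = 90°.

Therefore, the measure of angle ∠UCX = 90°.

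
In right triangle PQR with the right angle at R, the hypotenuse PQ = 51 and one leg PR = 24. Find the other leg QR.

Rearranging the Pythagorean theorem to solve for the unknown leg:
leg^2 = hypotenuse^2 - known_leg^2 = 2601 - 576 = 2025
leg = sqrt(2025) = 45.

45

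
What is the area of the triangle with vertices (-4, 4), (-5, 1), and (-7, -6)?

Using the Shoelace formula for a triangle:
Area = (1/2)|x0(y1 - y2) + x1(y2 - y0) + x2(y0 - y1)|
Area = (1/2)|-4(1 - -6) + -5(-6 - 4) + -7(4 - 1)|
Area = (1/2)|-28 + 50 + -21|
Area = (1/2)|1|
Area = (1/2)(1)
Area = 1/2

1/2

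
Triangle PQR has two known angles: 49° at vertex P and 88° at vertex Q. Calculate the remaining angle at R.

The interior angles sum to 180°: angle R = 180 - 49 - 88 = 43°.
The triangle is acute (angles 49°, 88°, 43°).

43 degrees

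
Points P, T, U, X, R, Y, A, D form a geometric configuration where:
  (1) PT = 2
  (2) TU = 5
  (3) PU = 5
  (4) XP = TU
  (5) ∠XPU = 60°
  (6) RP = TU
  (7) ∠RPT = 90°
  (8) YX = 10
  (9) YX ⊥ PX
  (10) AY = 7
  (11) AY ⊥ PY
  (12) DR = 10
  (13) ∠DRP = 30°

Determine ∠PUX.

From the given relations: XP = TU = 5.
Step 1: By the law of cosines on triangle UPX: UX² = 5² + 5² − 2·5·5·cos(60°) = 25, so UX = 5.
Step 2: By the inverse law of cosines on triangle PUX: cos(∠PUX) = (5² + 5² − 5²) / (2·5·5) = 25/50 = 0.5, so ∠PUX = 60°.

Therefore, the measure of angle ∠PUX = 60°.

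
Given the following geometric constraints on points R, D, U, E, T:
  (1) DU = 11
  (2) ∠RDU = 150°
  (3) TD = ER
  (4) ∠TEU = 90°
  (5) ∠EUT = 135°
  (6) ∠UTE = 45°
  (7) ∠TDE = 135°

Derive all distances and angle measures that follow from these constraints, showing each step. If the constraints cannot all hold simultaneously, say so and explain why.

These constraints are not satisfiable: (4), (5) and (6) are the three interior angles of triangle TEU, which must sum to 180°, but 90° + 135° + 45° = 270°. No planar figure meets all of them, so nothing further can be derived.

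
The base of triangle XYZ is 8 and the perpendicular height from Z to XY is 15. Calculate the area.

Area = (1/2)(8)(15) = 60

60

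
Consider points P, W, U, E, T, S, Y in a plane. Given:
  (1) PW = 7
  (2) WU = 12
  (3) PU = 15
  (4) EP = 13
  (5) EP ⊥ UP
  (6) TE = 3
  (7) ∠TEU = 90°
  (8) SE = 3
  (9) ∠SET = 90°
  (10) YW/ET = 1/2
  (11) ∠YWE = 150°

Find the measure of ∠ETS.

Step 1: By the law of cosines on triangle TES: TS² = 3² + 3² − 2·3·3·cos(90°) = 18, so TS = 3·√2.
Step 2: By the inverse law of cosines on triangle ETS: cos(∠ETS) = (3² + (3·√2)² − 3²) / (2·3·3·√2) = 18/25.46 = 0.7071, so ∠ETS = 45°.

Therefore, the measure of angle ∠ETS = 45°.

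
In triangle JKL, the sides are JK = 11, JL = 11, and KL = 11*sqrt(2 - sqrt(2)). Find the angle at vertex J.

cos(J) = (11² + 11² - (11*sqrt(2 - sqrt(2)))²) / (2 × 11 × 11) = sqrt(2)/2, so J = arccos(sqrt(2)/2) = 45°.

45°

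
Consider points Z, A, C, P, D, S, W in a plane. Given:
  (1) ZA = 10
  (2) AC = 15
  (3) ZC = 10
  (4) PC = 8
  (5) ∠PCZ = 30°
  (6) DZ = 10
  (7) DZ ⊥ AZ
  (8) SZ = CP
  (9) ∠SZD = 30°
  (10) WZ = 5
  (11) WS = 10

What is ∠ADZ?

Step 1: By the law of cosines on triangle DZA: DA² = 10² + 10² − 2·10·10·cos(90°) = 200, so DA = 10·√2.
Step 2: By the inverse law of cosines on triangle ADZ: cos(∠ADZ) = ((10·√2)² + 10² − 10²) / (2·10·√2·10) = 200/282.84 = 0.7071, so ∠ADZ = 45°.

Therefore, the measure of angle ∠ADZ = 45°.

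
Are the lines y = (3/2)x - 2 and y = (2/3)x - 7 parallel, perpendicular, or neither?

Slope of line 1: m1 = 3/2
Slope of line 2: m2 = 2/3
m1 != m2 (3/2 != 2/3), so not parallel.
m1 * m2 = (3/2) * (2/3) = 1 != -1, so not perpendicular.
The lines are neither parallel nor perpendicular.

Neither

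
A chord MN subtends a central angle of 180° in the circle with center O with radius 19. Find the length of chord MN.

Drop a perpendicular from the center to the chord, bisecting both the chord and the central angle.
Each half-chord = r sin(θ/2) = 19 sin(90°).
The full chord = 2 × 19 × sin(90°) = 38.

38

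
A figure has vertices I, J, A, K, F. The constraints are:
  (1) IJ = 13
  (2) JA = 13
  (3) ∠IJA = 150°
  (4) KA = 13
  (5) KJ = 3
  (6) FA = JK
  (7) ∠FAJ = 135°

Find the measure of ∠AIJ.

Step 1: By the law of cosines on triangle IJA: IA² = 13² + 13² − 2·13·13·cos(150°) = 630.72, so IA ≈ 25.11.
Step 2: By the inverse law of cosines on triangle AIJ: cos(∠AIJ) = (25.11² + 13² − 13²) / (2·25.11·13) = 630.72/652.97 = 0.9659, so ∠AIJ = 15°.

Therefore, the measure of angle ∠AIJ = 15°.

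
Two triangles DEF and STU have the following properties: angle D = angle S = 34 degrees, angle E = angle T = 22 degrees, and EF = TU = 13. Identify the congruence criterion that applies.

The given information matches AAS: Two pairs of corresponding angles and a non-included side are equal (Angle-Angle-Side).

AAS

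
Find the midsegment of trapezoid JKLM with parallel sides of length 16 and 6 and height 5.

The midsegment (median) of a trapezoid connects the midpoints of the non-parallel sides.
Its length is the average of the two bases: (16 + 6) / 2 = 11.

11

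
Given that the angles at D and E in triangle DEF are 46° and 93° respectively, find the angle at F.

By the triangle angle sum property, the three interior angles of any triangle add up to 180°.
We know angle D = 46° and angle E = 93°, so their sum is 139°.
Therefore angle F = 180° - 139° = 41°.

41 degrees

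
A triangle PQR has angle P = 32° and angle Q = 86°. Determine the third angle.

angle R = 180 - 32 - 86 = 62 degrees.

62 degrees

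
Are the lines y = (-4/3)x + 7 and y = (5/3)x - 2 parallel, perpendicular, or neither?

Slope of line 1: m1 = -4/3
Slope of line 2: m2 = 5/3
For parallel lines we need equal slopes: -4/3 != 5/3.
For perpendicular lines we need m1*m2 = -1: (-4/3)(5/3) = -20/9 != -1.
Since neither condition holds, the lines are neither parallel nor perpendicular.

Neither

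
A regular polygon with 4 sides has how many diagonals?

Total line segments between 4 vertices = C(4,2) = 6.
Subtract the 4 sides: 6 - 4 = 2 diagonals.

2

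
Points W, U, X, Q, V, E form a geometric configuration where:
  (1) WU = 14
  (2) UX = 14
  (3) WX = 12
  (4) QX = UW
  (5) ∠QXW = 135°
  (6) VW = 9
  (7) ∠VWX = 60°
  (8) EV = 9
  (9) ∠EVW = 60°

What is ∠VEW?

Step 1: By the law of cosines on triangle EVW: EW² = 9² + 9² − 2·9·9·cos(60°) = 81, so EW = 9.
Step 2: By the inverse law of cosines on triangle VEW: cos(∠VEW) = (9² + 9² − 9²) / (2·9·9) = 81/162 = 0.5, so ∠VEW = 60°.

Therefore, the measure of angle ∠VEW = 60°.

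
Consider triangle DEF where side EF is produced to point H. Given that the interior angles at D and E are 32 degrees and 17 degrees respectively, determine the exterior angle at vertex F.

By the exterior angle theorem, an exterior angle of a triangle equals the sum of the two remote interior angles.
Exterior angle = angle D + angle E
Exterior angle = 32 + 17 = 49 degrees

49 degrees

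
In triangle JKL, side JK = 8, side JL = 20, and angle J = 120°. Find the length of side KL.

When two sides and the included angle are known, the law of cosines gives the third side.
c^2 = a^2 + b^2 - 2ab cos(C) generalizes the Pythagorean theorem to non-right triangles.
Here: KL^2 = 64 + 400 - 320*(-1/2) = 624
KL = 4*sqrt(39)

4*sqrt(39)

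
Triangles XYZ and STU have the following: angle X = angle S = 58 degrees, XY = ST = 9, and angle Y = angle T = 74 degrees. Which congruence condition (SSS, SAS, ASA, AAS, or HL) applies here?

The given information provides:
angle X = angle S = 58 degrees, XY = ST = 9, and angle Y = angle T = 74 degrees
This matches the ASA congruence theorem.
Two pairs of corresponding angles and the included side are equal (Angle-Side-Angle).

ASA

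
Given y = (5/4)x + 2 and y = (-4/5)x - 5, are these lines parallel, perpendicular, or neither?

Slope of line 1: m1 = 5/4
Slope of line 2: m2 = -4/5
Two lines are perpendicular when the product of their slopes is -1 (negative reciprocals).
m1 * m2 = (5/4) * (-4/5) = -1, confirming perpendicularity.

Perpendicular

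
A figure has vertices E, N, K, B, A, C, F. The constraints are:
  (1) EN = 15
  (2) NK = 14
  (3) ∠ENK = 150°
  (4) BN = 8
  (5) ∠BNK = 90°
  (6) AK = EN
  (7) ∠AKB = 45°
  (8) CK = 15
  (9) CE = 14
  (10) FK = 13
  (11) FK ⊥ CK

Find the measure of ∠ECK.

Step 1: By the law of cosines on triangle ENK: EK² = 15² + 14² − 2·15·14·cos(150°) = 784.73, so EK ≈ 28.01.
Step 2: By the inverse law of cosines on triangle ECK: cos(∠ECK) = (14² + 15² − 28.01²) / (2·14·15) = -363.73/420 = -0.866, so ∠ECK = 150°.

Therefore, the measure of angle ∠ECK = 150°.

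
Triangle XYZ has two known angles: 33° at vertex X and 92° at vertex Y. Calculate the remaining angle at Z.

By the triangle angle sum property, the three interior angles of any triangle add up to 180°.
We know angle X = 33° and angle Y = 92°, so their sum is 125°.
Therefore angle Z = 180° - 125° = 55°.

55 degrees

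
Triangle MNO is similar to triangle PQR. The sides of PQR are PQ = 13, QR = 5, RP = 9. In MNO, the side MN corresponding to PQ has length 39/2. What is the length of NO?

k = 39/2/13 = 3/2. NO = 3/2 * 5 = 15/2.

15/2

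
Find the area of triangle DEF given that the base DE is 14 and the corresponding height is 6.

Area = (1/2) * base * height
Area = (1/2) * 14 * 6
Area = 42

42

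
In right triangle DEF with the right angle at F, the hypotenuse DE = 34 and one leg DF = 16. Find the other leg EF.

Rearranging the Pythagorean theorem to solve for the unknown leg:
leg^2 = hypotenuse^2 - known_leg^2 = 1156 - 256 = 900
leg = sqrt(900) = 30.

30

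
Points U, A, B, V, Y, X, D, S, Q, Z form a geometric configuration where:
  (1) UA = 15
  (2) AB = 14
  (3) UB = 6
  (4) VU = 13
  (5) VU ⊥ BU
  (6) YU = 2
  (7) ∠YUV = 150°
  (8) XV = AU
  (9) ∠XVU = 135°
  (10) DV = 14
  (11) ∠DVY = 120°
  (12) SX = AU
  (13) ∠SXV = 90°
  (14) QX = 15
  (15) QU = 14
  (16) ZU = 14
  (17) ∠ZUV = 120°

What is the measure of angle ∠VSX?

From the given relations: SX = AU = 15; XV = AU = 15.
Step 1: By the law of cosines on triangle SXV: SV² = 15² + 15² − 2·15·15·cos(90°) = 450, so SV = 15·√2.
Step 2: By the inverse law of cosines on triangle VSX: cos(∠VSX) = ((15·√2)² + 15² − 15²) / (2·15·√2·15) = 450/636.4 = 0.7071, so ∠VSX = 45°.

Therefore, the measure of angle ∠VSX = 45°.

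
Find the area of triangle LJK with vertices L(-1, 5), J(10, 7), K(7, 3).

Shoelace: Area = (1/2)|-1(7-3) + 10(3-5) + 7(5-7)| = (1/2)(38) = 19

19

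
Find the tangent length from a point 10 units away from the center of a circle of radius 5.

The tangent, radius, and line from the external point to the center form a right triangle.
The right angle is where the tangent meets the radius.
By the Pythagorean theorem: tangent² + 5² = 10²
tangent² = 100 - 25 = 75
tangent = 5*sqrt(3)

5*sqrt(3)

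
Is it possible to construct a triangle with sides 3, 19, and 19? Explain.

Check all three triangle inequalities:
3 + 19 = 22 > 19 ✓
3 + 19 = 22 > 19 ✓
19 + 19 = 38 > 3 ✓
All conditions hold, so these sides form a valid triangle.

Yes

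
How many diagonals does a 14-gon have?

The number of diagonals in an n-gon is n(n - 3)/2.
For n = 14: 14(14 - 3)/2 = 14 × 11 / 2 = 77.

77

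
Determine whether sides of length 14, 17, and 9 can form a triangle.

Sort the sides: 9, 14, 17.
It suffices to check that the sum of the two smallest exceeds the largest:
9 + 14 = 23 > 17. ✓
Yes, a valid triangle can be formed.

Yes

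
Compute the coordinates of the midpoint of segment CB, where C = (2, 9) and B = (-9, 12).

M = ((x₁ + x₂)/2, (y₁ + y₂)/2)
= ((2 + -9)/2, (9 + 12)/2)
= (-7/2, 21/2) = (-7/2, 21/2)

(-7/2, 21/2)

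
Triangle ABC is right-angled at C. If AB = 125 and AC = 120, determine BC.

Rearranging the Pythagorean theorem to solve for the unknown leg:
leg^2 = hypotenuse^2 - known_leg^2 = 15625 - 14400 = 1225
leg = sqrt(1225) = 35.

35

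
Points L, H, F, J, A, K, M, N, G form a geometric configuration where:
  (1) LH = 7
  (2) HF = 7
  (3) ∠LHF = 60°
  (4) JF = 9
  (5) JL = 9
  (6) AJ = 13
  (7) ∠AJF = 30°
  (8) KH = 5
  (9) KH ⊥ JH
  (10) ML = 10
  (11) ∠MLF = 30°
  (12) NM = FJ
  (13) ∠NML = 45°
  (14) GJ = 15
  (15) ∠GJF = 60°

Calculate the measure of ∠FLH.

Step 1: By the law of cosines on triangle LHF: LF² = 7² + 7² − 2·7·7·cos(60°) = 49, so LF = 7.
Step 2: By the inverse law of cosines on triangle FLH: cos(∠FLH) = (7² + 7² − 7²) / (2·7·7) = 49/98 = 0.5, so ∠FLH = 60°.

Therefore, the measure of angle ∠FLH = 60°.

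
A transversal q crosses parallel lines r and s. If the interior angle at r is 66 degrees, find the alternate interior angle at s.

Alternate interior angles formed by parallel lines and a transversal are equal.
The given angle is 66 degrees.
The alternate interior angle = 66 degrees.

66 degrees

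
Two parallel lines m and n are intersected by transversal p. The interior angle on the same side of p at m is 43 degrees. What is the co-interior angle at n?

Co-interior angles (same-side interior) formed by parallel lines and a transversal are supplementary (sum to 180 degrees).
The given angle is 43 degrees.
The co-interior angle = 180 - 43 = 137 degrees.

137 degrees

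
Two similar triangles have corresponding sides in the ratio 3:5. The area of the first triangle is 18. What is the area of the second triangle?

For similar figures, the area ratio equals the square of the side ratio.
Side ratio (the first triangle to the second triangle) = 3:5, so area ratio = 3^2:5^2 = 9:25.
If the area of the first triangle is 18, then the area of the second triangle = 18 * (25/9) = 50.

50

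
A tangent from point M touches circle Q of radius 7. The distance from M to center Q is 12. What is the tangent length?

tangent = √(d² - r²) = √(12² - 7²) = √(144 - 49) = √95 = sqrt(95)

sqrt(95)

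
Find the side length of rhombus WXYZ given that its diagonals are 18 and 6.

Half-diagonals are 9 and 3. side = sqrt(9^2 + 3^2) = sqrt(90) = 3*sqrt(10)

3*sqrt(10)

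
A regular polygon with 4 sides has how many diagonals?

Each of the 4 vertices connects to 1 non-adjacent vertices via diagonals.
Total connections = 4 × 1 = 4, but each diagonal is counted twice.
Number of diagonals = 4 / 2 = 2.

2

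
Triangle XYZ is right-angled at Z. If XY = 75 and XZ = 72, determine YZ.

Rearranging the Pythagorean theorem to solve for the unknown leg:
leg^2 = hypotenuse^2 - known_leg^2 = 5625 - 5184 = 441
leg = sqrt(441) = 21.

21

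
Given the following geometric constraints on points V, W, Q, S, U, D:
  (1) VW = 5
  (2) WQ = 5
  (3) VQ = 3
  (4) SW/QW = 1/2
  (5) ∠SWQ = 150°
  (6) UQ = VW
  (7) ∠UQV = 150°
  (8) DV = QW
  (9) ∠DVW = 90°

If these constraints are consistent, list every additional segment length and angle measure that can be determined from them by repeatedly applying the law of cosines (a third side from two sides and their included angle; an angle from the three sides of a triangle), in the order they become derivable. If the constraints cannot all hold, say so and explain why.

The constraints are consistent. Derivable facts, in order:
After 1 step:
- QS ≈ 7.27
- VU ≈ 7.74
- WD = 5·√2
- ∠QVW = 72.54°
- ∠QWV = 34.92°
- ∠VQW = 72.54°
After 2 steps:
- ∠DWV = 45°
- ∠QSW = 20.1°
- ∠QUV = 11.17°
- ∠QVU = 18.83°
- ∠SQW = 9.9°
- ∠VDW = 45°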